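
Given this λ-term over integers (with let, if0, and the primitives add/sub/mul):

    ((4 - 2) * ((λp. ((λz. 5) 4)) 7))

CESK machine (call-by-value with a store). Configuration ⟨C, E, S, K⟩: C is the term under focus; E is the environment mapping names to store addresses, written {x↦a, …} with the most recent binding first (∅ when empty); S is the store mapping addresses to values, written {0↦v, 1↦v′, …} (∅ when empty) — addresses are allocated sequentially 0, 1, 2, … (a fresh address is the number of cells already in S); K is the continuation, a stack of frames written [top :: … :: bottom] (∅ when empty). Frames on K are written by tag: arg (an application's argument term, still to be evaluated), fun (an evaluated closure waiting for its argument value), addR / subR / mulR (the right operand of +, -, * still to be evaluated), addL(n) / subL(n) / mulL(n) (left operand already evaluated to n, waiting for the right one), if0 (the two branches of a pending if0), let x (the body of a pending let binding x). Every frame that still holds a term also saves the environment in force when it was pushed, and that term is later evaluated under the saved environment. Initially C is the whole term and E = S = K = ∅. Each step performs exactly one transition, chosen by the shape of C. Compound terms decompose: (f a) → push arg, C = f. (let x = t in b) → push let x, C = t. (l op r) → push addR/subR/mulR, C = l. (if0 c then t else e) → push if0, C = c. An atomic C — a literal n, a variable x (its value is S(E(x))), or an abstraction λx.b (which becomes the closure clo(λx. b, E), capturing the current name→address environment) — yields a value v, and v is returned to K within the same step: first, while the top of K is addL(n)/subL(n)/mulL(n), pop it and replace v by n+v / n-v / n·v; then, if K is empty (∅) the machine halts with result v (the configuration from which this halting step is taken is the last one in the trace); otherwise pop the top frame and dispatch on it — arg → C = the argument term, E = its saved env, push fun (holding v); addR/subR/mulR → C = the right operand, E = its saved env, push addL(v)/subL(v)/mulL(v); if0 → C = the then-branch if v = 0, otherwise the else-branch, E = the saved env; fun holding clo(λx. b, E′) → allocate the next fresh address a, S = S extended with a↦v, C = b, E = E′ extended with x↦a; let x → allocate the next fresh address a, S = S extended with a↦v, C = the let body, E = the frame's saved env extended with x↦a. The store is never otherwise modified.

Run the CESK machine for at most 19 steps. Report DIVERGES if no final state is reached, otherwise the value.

[0] [C=((4 - 2) * ((λp. ((λz. 5) 4)) 7)) | E=∅ | S=∅ | K=∅]
[1] [C=(4 - 2) | E=∅ | S=∅ | K=[mulR]]
[2] [C=4 | E=∅ | S=∅ | K=[subR :: mulR]]
[3] [C=2 | E=∅ | S=∅ | K=[subL(4) :: mulR]]
[4] [C=((λp. ((λz. 5) 4)) 7) | E=∅ | S=∅ | K=[mulL(2)]]
[5] [C=(λp. ((λz. 5) 4)) | E=∅ | S=∅ | K=[arg :: mulL(2)]]
[6] [C=7 | E=∅ | S=∅ | K=[fun :: mulL(2)]]
[7] [C=((λz. 5) 4) | E={p↦0} | S={0↦7} | K=[mulL(2)]]
[8] [C=(λz. 5) | E={p↦0} | S={0↦7} | K=[arg :: mulL(2)]]
[9] [C=4 | E={p↦0} | S={0↦7} | K=[fun :: mulL(2)]]
[10] [C=5 | E={z↦1, p↦0} | S={0↦7, 1↦4} | K=[mulL(2)]]
→ final value 10

Answer: 10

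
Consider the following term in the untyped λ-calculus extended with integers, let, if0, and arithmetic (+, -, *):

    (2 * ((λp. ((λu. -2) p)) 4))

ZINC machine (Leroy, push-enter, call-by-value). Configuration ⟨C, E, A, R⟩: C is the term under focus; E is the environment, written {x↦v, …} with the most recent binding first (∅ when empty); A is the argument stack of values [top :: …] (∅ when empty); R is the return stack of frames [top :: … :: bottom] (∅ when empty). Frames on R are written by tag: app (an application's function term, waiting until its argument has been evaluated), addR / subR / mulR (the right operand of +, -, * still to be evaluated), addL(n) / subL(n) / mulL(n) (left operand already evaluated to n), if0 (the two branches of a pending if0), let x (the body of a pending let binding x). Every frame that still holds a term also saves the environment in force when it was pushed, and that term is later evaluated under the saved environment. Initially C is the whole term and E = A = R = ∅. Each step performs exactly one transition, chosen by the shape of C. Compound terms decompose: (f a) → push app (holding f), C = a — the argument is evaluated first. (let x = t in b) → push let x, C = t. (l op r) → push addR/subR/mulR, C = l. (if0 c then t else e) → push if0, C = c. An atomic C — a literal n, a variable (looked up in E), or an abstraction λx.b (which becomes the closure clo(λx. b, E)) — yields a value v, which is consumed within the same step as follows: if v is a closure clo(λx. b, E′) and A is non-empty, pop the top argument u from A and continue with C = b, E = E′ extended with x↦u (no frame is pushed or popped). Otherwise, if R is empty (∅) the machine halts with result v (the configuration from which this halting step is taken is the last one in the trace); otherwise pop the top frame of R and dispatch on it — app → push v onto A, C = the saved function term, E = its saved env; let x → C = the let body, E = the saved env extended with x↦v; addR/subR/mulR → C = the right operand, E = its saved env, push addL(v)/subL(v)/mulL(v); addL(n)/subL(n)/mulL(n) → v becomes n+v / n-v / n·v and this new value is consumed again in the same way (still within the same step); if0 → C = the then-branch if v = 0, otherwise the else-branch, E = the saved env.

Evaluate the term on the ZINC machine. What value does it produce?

Answer: -4

Machine steps:
0. ⟨C=(2 * ((λp. ((λu. -2) p)) 4)); E=∅; A=∅; R=∅⟩
1. ⟨C=2; E=∅; A=∅; R=[mulR]⟩
2. ⟨C=((λp. ((λu. -2) p)) 4); E=∅; A=∅; R=[mulL(2)]⟩
3. ⟨C=4; E=∅; A=∅; R=[app :: mulL(2)]⟩
4. ⟨C=(λp. ((λu. -2) p)); E=∅; A=[4]; R=[mulL(2)]⟩
5. ⟨C=((λu. -2) p); E={p↦4}; A=∅; R=[mulL(2)]⟩
6. ⟨C=p; E={p↦4}; A=∅; R=[app :: mulL(2)]⟩
7. ⟨C=(λu. -2); E={p↦4}; A=[4]; R=[mulL(2)]⟩
8. ⟨C=-2; E={u↦4, p↦4}; A=∅; R=[mulL(2)]⟩
→ final value -4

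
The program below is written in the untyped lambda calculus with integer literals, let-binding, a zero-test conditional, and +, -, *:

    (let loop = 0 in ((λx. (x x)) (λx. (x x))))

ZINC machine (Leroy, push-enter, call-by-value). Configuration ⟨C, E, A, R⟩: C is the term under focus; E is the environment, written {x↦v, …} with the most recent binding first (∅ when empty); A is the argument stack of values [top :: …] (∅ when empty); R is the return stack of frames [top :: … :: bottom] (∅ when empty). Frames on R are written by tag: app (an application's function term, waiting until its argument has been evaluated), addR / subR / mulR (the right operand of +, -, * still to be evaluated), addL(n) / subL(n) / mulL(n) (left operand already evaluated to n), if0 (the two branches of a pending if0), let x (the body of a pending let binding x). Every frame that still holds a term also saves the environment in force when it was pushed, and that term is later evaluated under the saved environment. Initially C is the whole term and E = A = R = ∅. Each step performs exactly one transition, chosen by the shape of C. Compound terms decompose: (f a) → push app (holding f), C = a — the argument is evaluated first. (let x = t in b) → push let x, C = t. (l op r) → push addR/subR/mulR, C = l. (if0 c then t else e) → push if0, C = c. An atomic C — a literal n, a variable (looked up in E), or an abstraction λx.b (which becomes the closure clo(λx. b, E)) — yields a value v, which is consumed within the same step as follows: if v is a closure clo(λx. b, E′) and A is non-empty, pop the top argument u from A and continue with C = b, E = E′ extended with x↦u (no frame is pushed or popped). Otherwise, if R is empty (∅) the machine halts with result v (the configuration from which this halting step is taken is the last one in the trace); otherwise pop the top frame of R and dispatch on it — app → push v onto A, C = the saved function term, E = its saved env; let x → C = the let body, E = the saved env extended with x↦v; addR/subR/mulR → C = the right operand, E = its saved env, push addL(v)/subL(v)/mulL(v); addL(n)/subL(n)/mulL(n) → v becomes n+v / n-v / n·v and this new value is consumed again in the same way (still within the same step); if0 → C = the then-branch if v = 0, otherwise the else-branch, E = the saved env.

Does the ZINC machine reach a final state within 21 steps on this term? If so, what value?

Answer: DIVERGES (no final state within 21 steps)

Derivation:
t=0: ⟨C=(let loop = 0 in ((λx. (x x)) (λx. (x x)))); E=∅; A=∅; R=∅⟩
t=1: ⟨C=0; E=∅; A=∅; R=[let loop]⟩
t=2: ⟨C=((λx. (x x)) (λx. (x x))); E={loop↦0}; A=∅; R=∅⟩
t=3: ⟨C=(λx. (x x)); E={loop↦0}; A=∅; R=[app]⟩
t=4: ⟨C=(λx. (x x)); E={loop↦0}; A=[clo(λx. (x x), {loop↦0})]; R=∅⟩
t=5: ⟨C=(x x); E={x↦clo(λx. (x x), {loop↦0}), loop↦0}; A=∅; R=∅⟩
t=6: ⟨C=x; E={x↦clo(λx. (x x), {loop↦0}), loop↦0}; A=∅; R=[app]⟩
t=7: ⟨C=x; E={x↦clo(λx. (x x), {loop↦0}), loop↦0}; A=[clo(λx. (x x), {loop↦0})]; R=∅⟩
… configuration repeats with period 3 (steps 5–7 recur indefinitely) …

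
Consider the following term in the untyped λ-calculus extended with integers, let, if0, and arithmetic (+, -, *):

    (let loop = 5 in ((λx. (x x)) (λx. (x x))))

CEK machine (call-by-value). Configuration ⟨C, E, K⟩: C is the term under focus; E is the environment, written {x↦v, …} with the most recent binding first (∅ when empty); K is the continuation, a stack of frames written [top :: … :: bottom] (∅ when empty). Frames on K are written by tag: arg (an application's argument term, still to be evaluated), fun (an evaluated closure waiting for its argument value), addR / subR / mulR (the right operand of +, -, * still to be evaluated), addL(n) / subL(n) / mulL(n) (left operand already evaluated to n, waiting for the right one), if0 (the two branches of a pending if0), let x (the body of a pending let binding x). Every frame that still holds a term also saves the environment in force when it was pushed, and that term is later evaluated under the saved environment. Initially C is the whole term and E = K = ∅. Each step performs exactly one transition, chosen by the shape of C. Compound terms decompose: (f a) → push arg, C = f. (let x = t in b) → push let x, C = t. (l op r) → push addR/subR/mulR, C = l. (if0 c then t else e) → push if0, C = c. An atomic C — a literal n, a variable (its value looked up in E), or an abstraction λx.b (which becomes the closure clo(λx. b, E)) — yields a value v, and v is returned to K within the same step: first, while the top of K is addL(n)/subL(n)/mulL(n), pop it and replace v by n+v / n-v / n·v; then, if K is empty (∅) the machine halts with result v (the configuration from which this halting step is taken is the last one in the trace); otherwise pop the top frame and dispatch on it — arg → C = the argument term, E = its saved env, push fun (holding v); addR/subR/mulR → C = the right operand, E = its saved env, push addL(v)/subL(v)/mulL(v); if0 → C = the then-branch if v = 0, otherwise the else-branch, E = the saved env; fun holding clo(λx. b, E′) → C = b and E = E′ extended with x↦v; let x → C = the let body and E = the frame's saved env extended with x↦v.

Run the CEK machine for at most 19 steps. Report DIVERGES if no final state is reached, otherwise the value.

[0] [C=(let loop = 5 in ((λx. (x x)) (λx. (x x)))) | E=∅ | K=∅]
[1] [C=5 | E=∅ | K=[let loop]]
[2] [C=((λx. (x x)) (λx. (x x))) | E={loop↦5} | K=∅]
[3] [C=(λx. (x x)) | E={loop↦5} | K=[arg]]
[4] [C=(λx. (x x)) | E={loop↦5} | K=[fun]]
[5] [C=(x x) | E={x↦clo(λx. (x x), {loop↦5}), loop↦5} | K=∅]
[6] [C=x | E={x↦clo(λx. (x x), {loop↦5}), loop↦5} | K=[arg]]
[7] [C=x | E={x↦clo(λx. (x x), {loop↦5}), loop↦5} | K=[fun]]
… configuration repeats with period 3 (steps 5–7 recur indefinitely) …

Answer: DIVERGES (no final state within 19 steps)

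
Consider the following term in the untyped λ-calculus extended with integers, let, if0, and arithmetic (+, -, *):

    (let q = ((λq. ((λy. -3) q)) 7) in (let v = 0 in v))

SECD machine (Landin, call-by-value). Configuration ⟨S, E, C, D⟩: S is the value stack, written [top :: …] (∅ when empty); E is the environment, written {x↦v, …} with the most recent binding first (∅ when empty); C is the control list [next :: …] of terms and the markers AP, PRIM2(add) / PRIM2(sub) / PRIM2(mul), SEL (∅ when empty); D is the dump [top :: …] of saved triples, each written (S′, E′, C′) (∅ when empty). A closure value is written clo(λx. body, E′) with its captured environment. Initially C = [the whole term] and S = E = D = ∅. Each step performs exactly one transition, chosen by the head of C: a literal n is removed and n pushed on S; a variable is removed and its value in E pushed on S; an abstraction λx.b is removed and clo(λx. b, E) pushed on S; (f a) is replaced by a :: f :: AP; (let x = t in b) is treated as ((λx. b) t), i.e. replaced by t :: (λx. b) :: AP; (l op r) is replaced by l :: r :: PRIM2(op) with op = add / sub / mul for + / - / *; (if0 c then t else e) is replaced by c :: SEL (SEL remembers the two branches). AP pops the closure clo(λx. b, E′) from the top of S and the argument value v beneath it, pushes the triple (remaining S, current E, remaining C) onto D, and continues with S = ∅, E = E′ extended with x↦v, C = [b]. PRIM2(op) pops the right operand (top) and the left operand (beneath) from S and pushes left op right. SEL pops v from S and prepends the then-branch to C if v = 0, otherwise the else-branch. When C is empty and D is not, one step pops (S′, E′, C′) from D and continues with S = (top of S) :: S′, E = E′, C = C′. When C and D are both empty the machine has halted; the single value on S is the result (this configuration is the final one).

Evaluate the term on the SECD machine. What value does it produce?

Answer: 0

Derivation:
[0] ⟨S=∅; E=∅; C=[(let q = ((λq. ((λy. -3) q)) 7) in (let v = 0 in v))]; D=∅⟩
[1] ⟨S=∅; E=∅; C=[((λq. ((λy. -3) q)) 7) :: (λq. (let v = 0 in v)) :: AP]; D=∅⟩
[2] ⟨S=∅; E=∅; C=[7 :: (λq. ((λy. -3) q)) :: AP :: (λq. (let v = 0 in v)) :: AP]; D=∅⟩
[3] ⟨S=[7]; E=∅; C=[(λq. ((λy. -3) q)) :: AP :: (λq. (let v = 0 in v)) :: AP]; D=∅⟩
[4] ⟨S=[clo(λq. ((λy. -3) q), ∅) :: 7]; E=∅; C=[AP :: (λq. (let v = 0 in v)) :: AP]; D=∅⟩
[5] ⟨S=∅; E={q↦7}; C=[((λy. -3) q)]; D=[(∅, ∅, [(λq. (let v = 0 in v)) :: AP])]⟩
[6] ⟨S=∅; E={q↦7}; C=[q :: (λy. -3) :: AP]; D=[(∅, ∅, [(λq. (let v = 0 in v)) :: AP])]⟩
[7] ⟨S=[7]; E={q↦7}; C=[(λy. -3) :: AP]; D=[(∅, ∅, [(λq. (let v = 0 in v)) :: AP])]⟩
[8] ⟨S=[clo(λy. -3, {q↦7}) :: 7]; E={q↦7}; C=[AP]; D=[(∅, ∅, [(λq. (let v = 0 in v)) :: AP])]⟩
[9] ⟨S=∅; E={y↦7, q↦7}; C=[-3]; D=[(∅, {q↦7}, ∅) :: (∅, ∅, [(λq. (let v = 0 in v)) :: AP])]⟩
[10] ⟨S=[-3]; E={y↦7, q↦7}; C=∅; D=[(∅, {q↦7}, ∅) :: (∅, ∅, [(λq. (let v = 0 in v)) :: AP])]⟩
[11] ⟨S=[-3]; E={q↦7}; C=∅; D=[(∅, ∅, [(λq. (let v = 0 in v)) :: AP])]⟩
[12] ⟨S=[-3]; E=∅; C=[(λq. (let v = 0 in v)) :: AP]; D=∅⟩
[13] ⟨S=[clo(λq. (let v = 0 in v), ∅) :: -3]; E=∅; C=[AP]; D=∅⟩
[14] ⟨S=∅; E={q↦-3}; C=[(let v = 0 in v)]; D=[(∅, ∅, ∅)]⟩
[15] ⟨S=∅; E={q↦-3}; C=[0 :: (λv. v) :: AP]; D=[(∅, ∅, ∅)]⟩
[16] ⟨S=[0]; E={q↦-3}; C=[(λv. v) :: AP]; D=[(∅, ∅, ∅)]⟩
[17] ⟨S=[clo(λv. v, {q↦-3}) :: 0]; E={q↦-3}; C=[AP]; D=[(∅, ∅, ∅)]⟩
[18] ⟨S=∅; E={v↦0, q↦-3}; C=[v]; D=[(∅, {q↦-3}, ∅) :: (∅, ∅, ∅)]⟩
[19] ⟨S=[0]; E={v↦0, q↦-3}; C=∅; D=[(∅, {q↦-3}, ∅) :: (∅, ∅, ∅)]⟩
[20] ⟨S=[0]; E={q↦-3}; C=∅; D=[(∅, ∅, ∅)]⟩
[21] ⟨S=[0]; E=∅; C=∅; D=∅⟩
→ final value 0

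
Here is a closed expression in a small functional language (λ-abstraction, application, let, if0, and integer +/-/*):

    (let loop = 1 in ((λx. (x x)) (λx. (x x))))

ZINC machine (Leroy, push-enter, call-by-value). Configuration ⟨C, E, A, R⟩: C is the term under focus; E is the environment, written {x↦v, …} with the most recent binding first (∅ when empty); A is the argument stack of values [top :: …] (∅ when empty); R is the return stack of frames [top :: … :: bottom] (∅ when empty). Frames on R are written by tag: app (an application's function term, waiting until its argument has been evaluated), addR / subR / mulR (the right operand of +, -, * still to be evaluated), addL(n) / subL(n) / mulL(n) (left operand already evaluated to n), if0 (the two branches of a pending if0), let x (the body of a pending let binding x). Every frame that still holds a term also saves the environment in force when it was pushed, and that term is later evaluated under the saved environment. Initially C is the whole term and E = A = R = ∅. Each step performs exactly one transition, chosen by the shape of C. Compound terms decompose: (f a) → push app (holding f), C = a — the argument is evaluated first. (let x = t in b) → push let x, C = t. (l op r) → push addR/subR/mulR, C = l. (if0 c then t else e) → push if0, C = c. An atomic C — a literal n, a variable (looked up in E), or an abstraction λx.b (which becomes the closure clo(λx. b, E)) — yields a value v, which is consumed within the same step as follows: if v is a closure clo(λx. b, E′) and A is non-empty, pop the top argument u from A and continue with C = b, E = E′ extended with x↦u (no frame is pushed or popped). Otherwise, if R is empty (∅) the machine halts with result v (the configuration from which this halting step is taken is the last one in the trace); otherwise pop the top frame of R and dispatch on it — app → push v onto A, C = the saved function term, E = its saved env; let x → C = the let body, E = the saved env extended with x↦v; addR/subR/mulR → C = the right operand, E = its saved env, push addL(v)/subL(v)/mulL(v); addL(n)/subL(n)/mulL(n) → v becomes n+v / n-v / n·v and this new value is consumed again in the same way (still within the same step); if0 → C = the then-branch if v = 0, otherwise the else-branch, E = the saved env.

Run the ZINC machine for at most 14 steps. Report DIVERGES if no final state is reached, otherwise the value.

[0] <C=(let loop = 1 in ((λx. (x x)) (λx. (x x)))), E=∅, A=∅, R=∅>
[1] <C=1, E=∅, A=∅, R=[let loop]>
[2] <C=((λx. (x x)) (λx. (x x))), E={loop↦1}, A=∅, R=∅>
[3] <C=(λx. (x x)), E={loop↦1}, A=∅, R=[app]>
[4] <C=(λx. (x x)), E={loop↦1}, A=[clo(λx. (x x), {loop↦1})], R=∅>
[5] <C=(x x), E={x↦clo(λx. (x x), {loop↦1}), loop↦1}, A=∅, R=∅>
[6] <C=x, E={x↦clo(λx. (x x), {loop↦1}), loop↦1}, A=∅, R=[app]>
[7] <C=x, E={x↦clo(λx. (x x), {loop↦1}), loop↦1}, A=[clo(λx. (x x), {loop↦1})], R=∅>
… configuration repeats with period 3 (steps 5–7 recur indefinitely) …

Answer: DIVERGES (no final state within 14 steps)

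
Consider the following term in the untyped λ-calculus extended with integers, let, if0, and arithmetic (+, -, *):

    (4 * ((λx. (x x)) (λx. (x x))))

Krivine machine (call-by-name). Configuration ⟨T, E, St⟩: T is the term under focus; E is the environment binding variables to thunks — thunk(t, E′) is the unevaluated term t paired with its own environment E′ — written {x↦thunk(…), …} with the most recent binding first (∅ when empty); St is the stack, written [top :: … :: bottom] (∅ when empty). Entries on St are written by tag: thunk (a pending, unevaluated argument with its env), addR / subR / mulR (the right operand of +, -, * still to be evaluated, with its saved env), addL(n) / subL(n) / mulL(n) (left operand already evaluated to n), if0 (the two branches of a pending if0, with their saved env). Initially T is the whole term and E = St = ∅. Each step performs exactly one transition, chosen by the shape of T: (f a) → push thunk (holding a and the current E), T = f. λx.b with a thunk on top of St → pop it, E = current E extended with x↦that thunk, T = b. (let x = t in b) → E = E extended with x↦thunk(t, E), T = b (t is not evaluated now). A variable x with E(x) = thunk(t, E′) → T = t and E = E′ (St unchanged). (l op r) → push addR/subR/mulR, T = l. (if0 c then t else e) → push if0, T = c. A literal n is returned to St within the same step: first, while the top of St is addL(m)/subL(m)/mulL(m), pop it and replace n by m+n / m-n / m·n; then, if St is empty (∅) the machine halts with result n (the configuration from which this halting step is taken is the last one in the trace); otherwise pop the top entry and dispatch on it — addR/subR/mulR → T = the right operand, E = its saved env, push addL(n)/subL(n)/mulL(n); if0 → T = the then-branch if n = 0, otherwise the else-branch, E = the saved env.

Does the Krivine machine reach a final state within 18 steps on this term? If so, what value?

Answer: DIVERGES (no final state within 18 steps)

Derivation:
step 0: ⟨T=(4 * ((λx. (x x)) (λx. (x x)))); E=∅; St=∅⟩
step 1: ⟨T=4; E=∅; St=[mulR]⟩
step 2: ⟨T=((λx. (x x)) (λx. (x x))); E=∅; St=[mulL(4)]⟩
step 3: ⟨T=(λx. (x x)); E=∅; St=[thunk :: mulL(4)]⟩
step 4: ⟨T=(x x); E={x↦thunk((λx. (x x)), ∅)}; St=[mulL(4)]⟩
step 5: ⟨T=x; E={x↦thunk((λx. (x x)), ∅)}; St=[thunk :: mulL(4)]⟩
step 6: ⟨T=(λx. (x x)); E=∅; St=[thunk :: mulL(4)]⟩
step 7: ⟨T=(x x); E={x↦thunk(x, {x↦thunk((λx. (x x)), ∅)})}; St=[mulL(4)]⟩
step 8: ⟨T=x; E={x↦thunk(x, {x↦thunk((λx. (x x)), ∅)})}; St=[thunk :: mulL(4)]⟩
step 9: ⟨T=x; E={x↦thunk((λx. (x x)), ∅)}; St=[thunk :: mulL(4)]⟩
step 10: ⟨T=(λx. (x x)); E=∅; St=[thunk :: mulL(4)]⟩
step 11: ⟨T=(x x); E={x↦thunk(x, {x↦thunk(x, {x↦thunk((λx. (x x)), ∅)})})}; St=[mulL(4)]⟩
step 12: ⟨T=x; E={x↦thunk(x, {x↦thunk(x, {x↦thunk((λx. (x x)), ∅)})})}; St=[thunk :: mulL(4)]⟩
step 13: ⟨T=x; E={x↦thunk(x, {x↦thunk((λx. (x x)), ∅)})}; St=[thunk :: mulL(4)]⟩
step 14: ⟨T=x; E={x↦thunk((λx. (x x)), ∅)}; St=[thunk :: mulL(4)]⟩
step 15: ⟨T=(λx. (x x)); E=∅; St=[thunk :: mulL(4)]⟩
step 16: ⟨T=(x x); E={x↦thunk(x, {x↦thunk(x, {x↦thunk(x, {x↦thunk((λx. (x x)), ∅)})})})}; St=[mulL(4)]⟩
step 17: ⟨T=x; E={x↦thunk(x, {x↦thunk(x, {x↦thunk(x, {x↦thunk((λx. (x x)), ∅)})})})}; St=[thunk :: mulL(4)]⟩
step 18: ⟨T=x; E={x↦thunk(x, {x↦thunk(x, {x↦thunk((λx. (x x)), ∅)})})}; St=[thunk :: mulL(4)]⟩
→ 18 transitions taken and the configuration is still not final: no result within 18 steps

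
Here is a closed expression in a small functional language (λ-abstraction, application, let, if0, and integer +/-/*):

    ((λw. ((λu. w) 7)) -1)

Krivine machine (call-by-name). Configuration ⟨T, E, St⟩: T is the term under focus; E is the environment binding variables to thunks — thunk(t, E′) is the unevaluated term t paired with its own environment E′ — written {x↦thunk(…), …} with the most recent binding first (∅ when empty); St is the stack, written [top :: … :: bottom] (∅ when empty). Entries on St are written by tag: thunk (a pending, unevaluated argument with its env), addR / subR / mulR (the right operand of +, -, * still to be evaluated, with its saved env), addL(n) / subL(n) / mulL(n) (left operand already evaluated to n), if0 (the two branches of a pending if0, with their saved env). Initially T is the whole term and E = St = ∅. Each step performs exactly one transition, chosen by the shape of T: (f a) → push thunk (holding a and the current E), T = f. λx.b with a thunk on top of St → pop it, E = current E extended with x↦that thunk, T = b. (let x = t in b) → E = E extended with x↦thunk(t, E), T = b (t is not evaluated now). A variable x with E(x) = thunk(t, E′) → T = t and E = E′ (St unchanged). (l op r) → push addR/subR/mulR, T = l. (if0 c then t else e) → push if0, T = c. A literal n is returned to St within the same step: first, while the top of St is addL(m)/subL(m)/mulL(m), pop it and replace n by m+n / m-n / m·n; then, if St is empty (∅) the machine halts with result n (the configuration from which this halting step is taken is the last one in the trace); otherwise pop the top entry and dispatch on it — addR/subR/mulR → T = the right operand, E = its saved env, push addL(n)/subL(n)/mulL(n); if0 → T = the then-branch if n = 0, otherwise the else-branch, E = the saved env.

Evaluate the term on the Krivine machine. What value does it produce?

Answer: -1

Derivation:
t=0: [T=((λw. ((λu. w) 7)) -1) | E=∅ | St=∅]
t=1: [T=(λw. ((λu. w) 7)) | E=∅ | St=[thunk]]
t=2: [T=((λu. w) 7) | E={w↦thunk(-1, ∅)} | St=∅]
t=3: [T=(λu. w) | E={w↦thunk(-1, ∅)} | St=[thunk]]
t=4: [T=w | E={u↦thunk(7, {w↦thunk(-1, ∅)}), w↦thunk(-1, ∅)} | St=∅]
t=5: [T=-1 | E=∅ | St=∅]
→ final value -1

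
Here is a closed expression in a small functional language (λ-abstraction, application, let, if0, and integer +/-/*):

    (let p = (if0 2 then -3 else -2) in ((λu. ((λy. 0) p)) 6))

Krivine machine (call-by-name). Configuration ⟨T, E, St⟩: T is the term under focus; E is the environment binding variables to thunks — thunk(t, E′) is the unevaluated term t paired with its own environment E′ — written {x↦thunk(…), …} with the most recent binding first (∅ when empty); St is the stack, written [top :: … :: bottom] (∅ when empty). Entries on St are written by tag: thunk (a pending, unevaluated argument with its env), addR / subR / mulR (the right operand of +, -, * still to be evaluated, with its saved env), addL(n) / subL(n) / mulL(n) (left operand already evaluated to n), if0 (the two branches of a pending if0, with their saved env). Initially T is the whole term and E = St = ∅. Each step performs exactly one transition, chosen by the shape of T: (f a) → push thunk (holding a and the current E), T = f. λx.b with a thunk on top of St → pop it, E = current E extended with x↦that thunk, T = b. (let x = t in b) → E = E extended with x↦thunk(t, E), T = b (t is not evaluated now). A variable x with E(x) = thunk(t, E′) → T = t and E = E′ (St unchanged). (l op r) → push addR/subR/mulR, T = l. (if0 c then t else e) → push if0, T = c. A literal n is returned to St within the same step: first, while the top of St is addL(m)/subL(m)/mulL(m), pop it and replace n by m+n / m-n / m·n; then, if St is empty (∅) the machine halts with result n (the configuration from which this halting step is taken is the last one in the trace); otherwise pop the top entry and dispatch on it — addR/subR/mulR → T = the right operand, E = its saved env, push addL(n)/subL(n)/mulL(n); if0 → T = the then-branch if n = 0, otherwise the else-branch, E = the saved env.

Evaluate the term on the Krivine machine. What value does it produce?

step 0: [T=(let p = (if0 2 then -3 else -2) in ((λu. ((λy. 0) p)) 6)) | E=∅ | St=∅]
step 1: [T=((λu. ((λy. 0) p)) 6) | E={p↦thunk((if0 2 then -3 else -2), ∅)} | St=∅]
step 2: [T=(λu. ((λy. 0) p)) | E={p↦thunk((if0 2 then -3 else -2), ∅)} | St=[thunk]]
step 3: [T=((λy. 0) p) | E={u↦thunk(6, {p↦thunk((if0 2 then -3 else -2), ∅)}), p↦thunk((if0 2 then -3 else -2), ∅)} | St=∅]
step 4: [T=(λy. 0) | E={u↦thunk(6, {p↦thunk((if0 2 then -3 else -2), ∅)}), p↦thunk((if0 2 then -3 else -2), ∅)} | St=[thunk]]
step 5: [T=0 | E={y↦thunk(p, {u↦thunk(6, {p↦thunk((if0 2 then -3 else -2), ∅)}), p↦thunk((if0 2 then -3 else -2), ∅)}), u↦thunk(6, {p↦thunk((if0 2 then -3 else -2), ∅)}), p↦thunk((if0 2 then -3 else -2), ∅)} | St=∅]
→ final value 0

Answer: 0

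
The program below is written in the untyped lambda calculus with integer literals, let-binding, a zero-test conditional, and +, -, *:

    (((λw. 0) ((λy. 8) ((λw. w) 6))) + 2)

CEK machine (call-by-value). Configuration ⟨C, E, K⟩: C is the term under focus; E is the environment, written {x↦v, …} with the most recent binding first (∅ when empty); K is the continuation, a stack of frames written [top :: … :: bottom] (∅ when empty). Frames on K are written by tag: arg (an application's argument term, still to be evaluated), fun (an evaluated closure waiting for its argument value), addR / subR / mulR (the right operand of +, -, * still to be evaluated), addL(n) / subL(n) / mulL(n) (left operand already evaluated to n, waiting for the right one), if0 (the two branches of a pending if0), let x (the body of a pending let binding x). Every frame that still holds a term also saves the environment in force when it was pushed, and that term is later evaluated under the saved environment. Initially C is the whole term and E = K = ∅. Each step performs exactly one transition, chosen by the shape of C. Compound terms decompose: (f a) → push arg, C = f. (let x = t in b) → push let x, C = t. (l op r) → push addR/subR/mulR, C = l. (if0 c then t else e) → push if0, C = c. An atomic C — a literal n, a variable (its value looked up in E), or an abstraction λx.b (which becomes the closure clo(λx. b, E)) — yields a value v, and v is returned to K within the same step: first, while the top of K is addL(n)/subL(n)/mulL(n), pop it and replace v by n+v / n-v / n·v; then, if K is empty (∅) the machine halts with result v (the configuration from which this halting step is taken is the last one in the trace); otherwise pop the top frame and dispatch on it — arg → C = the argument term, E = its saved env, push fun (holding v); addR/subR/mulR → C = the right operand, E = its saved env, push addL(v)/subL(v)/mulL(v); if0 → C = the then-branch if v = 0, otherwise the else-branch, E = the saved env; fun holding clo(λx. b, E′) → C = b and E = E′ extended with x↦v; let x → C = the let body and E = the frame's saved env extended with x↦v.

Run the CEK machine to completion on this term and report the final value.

[0] ⟨C=(((λw. 0) ((λy. 8) ((λw. w) 6))) + 2); E=∅; K=∅⟩
[1] ⟨C=((λw. 0) ((λy. 8) ((λw. w) 6))); E=∅; K=[addR]⟩
[2] ⟨C=(λw. 0); E=∅; K=[arg :: addR]⟩
[3] ⟨C=((λy. 8) ((λw. w) 6)); E=∅; K=[fun :: addR]⟩
[4] ⟨C=(λy. 8); E=∅; K=[arg :: fun :: addR]⟩
[5] ⟨C=((λw. w) 6); E=∅; K=[fun :: fun :: addR]⟩
[6] ⟨C=(λw. w); E=∅; K=[arg :: fun :: fun :: addR]⟩
[7] ⟨C=6; E=∅; K=[fun :: fun :: fun :: addR]⟩
[8] ⟨C=w; E={w↦6}; K=[fun :: fun :: addR]⟩
[9] ⟨C=8; E={y↦6}; K=[fun :: addR]⟩
[10] ⟨C=0; E={w↦8}; K=[addR]⟩
[11] ⟨C=2; E=∅; K=[addL(0)]⟩
→ final value 2

Answer: 2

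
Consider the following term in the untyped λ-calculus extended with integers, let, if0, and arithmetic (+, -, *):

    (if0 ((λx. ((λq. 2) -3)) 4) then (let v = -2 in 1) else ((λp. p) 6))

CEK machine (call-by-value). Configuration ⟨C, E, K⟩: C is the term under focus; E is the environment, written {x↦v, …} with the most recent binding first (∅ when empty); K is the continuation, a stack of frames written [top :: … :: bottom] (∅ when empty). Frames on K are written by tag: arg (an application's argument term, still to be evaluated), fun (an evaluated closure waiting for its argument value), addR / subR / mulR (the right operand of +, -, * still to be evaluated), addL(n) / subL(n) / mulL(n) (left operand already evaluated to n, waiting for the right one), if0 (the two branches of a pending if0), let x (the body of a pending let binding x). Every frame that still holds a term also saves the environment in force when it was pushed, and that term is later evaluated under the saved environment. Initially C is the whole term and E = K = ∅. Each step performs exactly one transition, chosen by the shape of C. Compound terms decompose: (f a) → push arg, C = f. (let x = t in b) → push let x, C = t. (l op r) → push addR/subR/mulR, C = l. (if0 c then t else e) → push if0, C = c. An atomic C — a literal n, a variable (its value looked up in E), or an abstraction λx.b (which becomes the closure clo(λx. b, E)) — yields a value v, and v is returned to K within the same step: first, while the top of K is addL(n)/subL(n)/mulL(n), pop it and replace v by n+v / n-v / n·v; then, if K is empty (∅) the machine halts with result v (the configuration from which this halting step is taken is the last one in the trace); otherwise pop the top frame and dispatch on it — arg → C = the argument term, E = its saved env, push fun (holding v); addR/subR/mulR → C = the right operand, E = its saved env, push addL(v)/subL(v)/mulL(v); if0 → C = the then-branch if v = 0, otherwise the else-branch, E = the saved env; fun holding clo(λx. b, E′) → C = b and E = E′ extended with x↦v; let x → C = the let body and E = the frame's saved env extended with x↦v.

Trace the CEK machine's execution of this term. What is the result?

step 0: ⟨C=(if0 ((λx. ((λq. 2) -3)) 4) then (let v = -2 in 1) else ((λp. p) 6)); E=∅; K=∅⟩
step 1: ⟨C=((λx. ((λq. 2) -3)) 4); E=∅; K=[if0]⟩
step 2: ⟨C=(λx. ((λq. 2) -3)); E=∅; K=[arg :: if0]⟩
step 3: ⟨C=4; E=∅; K=[fun :: if0]⟩
step 4: ⟨C=((λq. 2) -3); E={x↦4}; K=[if0]⟩
step 5: ⟨C=(λq. 2); E={x↦4}; K=[arg :: if0]⟩
step 6: ⟨C=-3; E={x↦4}; K=[fun :: if0]⟩
step 7: ⟨C=2; E={q↦-3, x↦4}; K=[if0]⟩
step 8: ⟨C=((λp. p) 6); E=∅; K=∅⟩
step 9: ⟨C=(λp. p); E=∅; K=[arg]⟩
step 10: ⟨C=6; E=∅; K=[fun]⟩
step 11: ⟨C=p; E={p↦6}; K=∅⟩
→ final value 6

Answer: 6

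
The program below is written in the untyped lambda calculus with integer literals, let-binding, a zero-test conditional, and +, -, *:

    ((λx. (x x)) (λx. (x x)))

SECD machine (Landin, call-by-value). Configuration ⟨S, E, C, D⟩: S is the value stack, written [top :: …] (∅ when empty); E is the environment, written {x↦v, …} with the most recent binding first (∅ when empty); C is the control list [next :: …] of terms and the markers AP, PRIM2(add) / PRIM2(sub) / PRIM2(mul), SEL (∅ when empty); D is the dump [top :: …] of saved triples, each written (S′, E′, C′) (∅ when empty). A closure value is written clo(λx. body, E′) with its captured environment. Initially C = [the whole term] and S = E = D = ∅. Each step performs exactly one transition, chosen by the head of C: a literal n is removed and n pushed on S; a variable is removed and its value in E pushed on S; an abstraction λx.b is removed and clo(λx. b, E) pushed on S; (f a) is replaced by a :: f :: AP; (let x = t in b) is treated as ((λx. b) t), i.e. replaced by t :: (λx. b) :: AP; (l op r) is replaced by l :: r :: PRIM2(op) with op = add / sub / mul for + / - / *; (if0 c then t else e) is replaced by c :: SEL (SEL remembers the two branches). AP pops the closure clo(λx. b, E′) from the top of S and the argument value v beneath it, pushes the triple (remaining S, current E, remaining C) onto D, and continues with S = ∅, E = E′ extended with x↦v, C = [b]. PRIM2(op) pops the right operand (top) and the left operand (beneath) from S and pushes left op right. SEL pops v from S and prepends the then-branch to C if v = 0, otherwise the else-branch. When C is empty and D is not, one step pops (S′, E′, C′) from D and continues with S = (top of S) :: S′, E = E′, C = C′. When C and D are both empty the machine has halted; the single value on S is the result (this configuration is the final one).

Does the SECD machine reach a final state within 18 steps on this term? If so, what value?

Answer: DIVERGES (no final state within 18 steps)

Execution trace:
0. ⟨S=∅; E=∅; C=[((λx. (x x)) (λx. (x x)))]; D=∅⟩
1. ⟨S=∅; E=∅; C=[(λx. (x x)) :: (λx. (x x)) :: AP]; D=∅⟩
2. ⟨S=[clo(λx. (x x), ∅)]; E=∅; C=[(λx. (x x)) :: AP]; D=∅⟩
3. ⟨S=[clo(λx. (x x), ∅) :: clo(λx. (x x), ∅)]; E=∅; C=[AP]; D=∅⟩
4. ⟨S=∅; E={x↦clo(λx. (x x), ∅)}; C=[(x x)]; D=[(∅, ∅, ∅)]⟩
5. ⟨S=∅; E={x↦clo(λx. (x x), ∅)}; C=[x :: x :: AP]; D=[(∅, ∅, ∅)]⟩
6. ⟨S=[clo(λx. (x x), ∅)]; E={x↦clo(λx. (x x), ∅)}; C=[x :: AP]; D=[(∅, ∅, ∅)]⟩
7. ⟨S=[clo(λx. (x x), ∅) :: clo(λx. (x x), ∅)]; E={x↦clo(λx. (x x), ∅)}; C=[AP]; D=[(∅, ∅, ∅)]⟩
8. ⟨S=∅; E={x↦clo(λx. (x x), ∅)}; C=[(x x)]; D=[(∅, {x↦clo(λx. (x x), ∅)}, ∅) :: (∅, ∅, ∅)]⟩
9. ⟨S=∅; E={x↦clo(λx. (x x), ∅)}; C=[x :: x :: AP]; D=[(∅, {x↦clo(λx. (x x), ∅)}, ∅) :: (∅, ∅, ∅)]⟩
10. ⟨S=[clo(λx. (x x), ∅)]; E={x↦clo(λx. (x x), ∅)}; C=[x :: AP]; D=[(∅, {x↦clo(λx. (x x), ∅)}, ∅) :: (∅, ∅, ∅)]⟩
11. ⟨S=[clo(λx. (x x), ∅) :: clo(λx. (x x), ∅)]; E={x↦clo(λx. (x x), ∅)}; C=[AP]; D=[(∅, {x↦clo(λx. (x x), ∅)}, ∅) :: (∅, ∅, ∅)]⟩
12. ⟨S=∅; E={x↦clo(λx. (x x), ∅)}; C=[(x x)]; D=[(∅, {x↦clo(λx. (x x), ∅)}, ∅) :: (∅, {x↦clo(λx. (x x), ∅)}, ∅) :: (∅, ∅, ∅)]⟩
13. ⟨S=∅; E={x↦clo(λx. (x x), ∅)}; C=[x :: x :: AP]; D=[(∅, {x↦clo(λx. (x x), ∅)}, ∅) :: (∅, {x↦clo(λx. (x x), ∅)}, ∅) :: (∅, ∅, ∅)]⟩
14. ⟨S=[clo(λx. (x x), ∅)]; E={x↦clo(λx. (x x), ∅)}; C=[x :: AP]; D=[(∅, {x↦clo(λx. (x x), ∅)}, ∅) :: (∅, {x↦clo(λx. (x x), ∅)}, ∅) :: (∅, ∅, ∅)]⟩
15. ⟨S=[clo(λx. (x x), ∅) :: clo(λx. (x x), ∅)]; E={x↦clo(λx. (x x), ∅)}; C=[AP]; D=[(∅, {x↦clo(λx. (x x), ∅)}, ∅) :: (∅, {x↦clo(λx. (x x), ∅)}, ∅) :: (∅, ∅, ∅)]⟩
16. ⟨S=∅; E={x↦clo(λx. (x x), ∅)}; C=[(x x)]; D=[(∅, {x↦clo(λx. (x x), ∅)}, ∅) :: (∅, {x↦clo(λx. (x x), ∅)}, ∅) :: (∅, {x↦clo(λx. (x x), ∅)}, ∅) :: (∅, ∅, ∅)]⟩
17. ⟨S=∅; E={x↦clo(λx. (x x), ∅)}; C=[x :: x :: AP]; D=[(∅, {x↦clo(λx. (x x), ∅)}, ∅) :: (∅, {x↦clo(λx. (x x), ∅)}, ∅) :: (∅, {x↦clo(λx. (x x), ∅)}, ∅) :: (∅, ∅, ∅)]⟩
18. ⟨S=[clo(λx. (x x), ∅)]; E={x↦clo(λx. (x x), ∅)}; C=[x :: AP]; D=[(∅, {x↦clo(λx. (x x), ∅)}, ∅) :: (∅, {x↦clo(λx. (x x), ∅)}, ∅) :: (∅, {x↦clo(λx. (x x), ∅)}, ∅) :: (∅, ∅, ∅)]⟩
→ 18 transitions taken and the configuration is still not final: no result within 18 steps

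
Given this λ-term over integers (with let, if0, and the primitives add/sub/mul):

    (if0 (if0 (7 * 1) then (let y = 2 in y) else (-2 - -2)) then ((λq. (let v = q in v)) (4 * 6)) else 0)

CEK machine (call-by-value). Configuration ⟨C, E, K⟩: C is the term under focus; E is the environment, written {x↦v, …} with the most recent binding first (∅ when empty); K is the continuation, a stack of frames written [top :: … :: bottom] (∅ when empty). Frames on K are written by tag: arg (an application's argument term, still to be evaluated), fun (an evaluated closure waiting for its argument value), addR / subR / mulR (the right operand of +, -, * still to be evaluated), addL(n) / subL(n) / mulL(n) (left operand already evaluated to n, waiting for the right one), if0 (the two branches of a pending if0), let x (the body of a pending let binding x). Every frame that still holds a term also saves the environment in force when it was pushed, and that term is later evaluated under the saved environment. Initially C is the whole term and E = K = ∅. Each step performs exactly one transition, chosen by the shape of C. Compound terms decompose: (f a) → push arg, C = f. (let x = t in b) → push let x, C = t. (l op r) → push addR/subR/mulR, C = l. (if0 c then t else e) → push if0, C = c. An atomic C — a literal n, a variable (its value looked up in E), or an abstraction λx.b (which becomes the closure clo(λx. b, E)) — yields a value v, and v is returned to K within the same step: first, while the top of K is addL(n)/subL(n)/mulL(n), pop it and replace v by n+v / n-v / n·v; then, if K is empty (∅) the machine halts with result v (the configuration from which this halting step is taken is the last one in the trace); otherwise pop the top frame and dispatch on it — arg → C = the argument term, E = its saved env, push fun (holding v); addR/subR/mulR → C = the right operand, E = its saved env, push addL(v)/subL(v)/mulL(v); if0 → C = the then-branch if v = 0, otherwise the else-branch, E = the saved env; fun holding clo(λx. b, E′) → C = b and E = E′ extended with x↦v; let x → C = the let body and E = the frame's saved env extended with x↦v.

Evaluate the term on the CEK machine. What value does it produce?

0. [C=(if0 (if0 (7 * 1) then (let y = 2 in y) else (-2 - -2)) then ((λq. (let v = q in v)) (4 * 6)) else 0) | E=∅ | K=∅]
1. [C=(if0 (7 * 1) then (let y = 2 in y) else (-2 - -2)) | E=∅ | K=[if0]]
2. [C=(7 * 1) | E=∅ | K=[if0 :: if0]]
3. [C=7 | E=∅ | K=[mulR :: if0 :: if0]]
4. [C=1 | E=∅ | K=[mulL(7) :: if0 :: if0]]
5. [C=(-2 - -2) | E=∅ | K=[if0]]
6. [C=-2 | E=∅ | K=[subR :: if0]]
7. [C=-2 | E=∅ | K=[subL(-2) :: if0]]
8. [C=((λq. (let v = q in v)) (4 * 6)) | E=∅ | K=∅]
9. [C=(λq. (let v = q in v)) | E=∅ | K=[arg]]
10. [C=(4 * 6) | E=∅ | K=[fun]]
11. [C=4 | E=∅ | K=[mulR :: fun]]
12. [C=6 | E=∅ | K=[mulL(4) :: fun]]
13. [C=(let v = q in v) | E={q↦24} | K=∅]
14. [C=q | E={q↦24} | K=[let v]]
15. [C=v | E={v↦24, q↦24} | K=∅]
→ final value 24

Answer: 24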